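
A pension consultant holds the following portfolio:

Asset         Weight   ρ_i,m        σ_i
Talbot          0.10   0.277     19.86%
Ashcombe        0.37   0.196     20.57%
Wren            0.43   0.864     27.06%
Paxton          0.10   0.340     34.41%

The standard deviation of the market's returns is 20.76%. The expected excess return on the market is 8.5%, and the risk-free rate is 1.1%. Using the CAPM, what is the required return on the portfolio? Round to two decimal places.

6.53%

β_Talbot = 0.277 × 19.86% / 20.76% = 0.2650
β_Ashcombe = 0.196 × 20.57% / 20.76% = 0.1942
β_Wren = 0.864 × 27.06% / 20.76% = 1.1262
β_Paxton = 0.340 × 34.41% / 20.76% = 0.5636
β_P = Σ w_i β_i = 0.10×0.2650 + 0.37×0.1942 + 0.43×1.1262 + 0.10×0.5636 = 0.6390
E(R_P) = R_f + β_P × MRP = 1.1% + 0.6390 × 8.5% = 6.53%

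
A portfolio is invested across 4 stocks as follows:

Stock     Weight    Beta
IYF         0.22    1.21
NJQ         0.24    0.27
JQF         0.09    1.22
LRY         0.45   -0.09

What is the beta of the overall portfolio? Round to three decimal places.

β_P = Σ w_i β_i = 0.22×1.21 + 0.24×0.27 + 0.09×1.22 + 0.45×-0.09 = 0.4003

0.400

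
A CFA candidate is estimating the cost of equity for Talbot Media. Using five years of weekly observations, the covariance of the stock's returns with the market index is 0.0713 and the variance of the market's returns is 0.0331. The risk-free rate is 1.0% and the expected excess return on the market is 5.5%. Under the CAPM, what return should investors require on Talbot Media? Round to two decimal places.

12.85%

β = Cov(R_i, R_m) / Var(R_m) = 0.0713 / 0.0331 = 2.1541
E(R) = R_f + β × MRP = 1.0% + 2.1541 × 5.5% = 12.85%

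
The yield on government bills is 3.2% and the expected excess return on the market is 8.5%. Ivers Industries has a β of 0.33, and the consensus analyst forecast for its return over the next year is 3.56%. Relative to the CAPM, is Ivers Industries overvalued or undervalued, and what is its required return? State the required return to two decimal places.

Overvalued; required return 6.01%

Required return = R_f + β·MRP = 3.2% + 0.33 × 8.5% = 6.01%
Forecast 3.56% < required 6.01% → the stock plots below the SML → overvalued.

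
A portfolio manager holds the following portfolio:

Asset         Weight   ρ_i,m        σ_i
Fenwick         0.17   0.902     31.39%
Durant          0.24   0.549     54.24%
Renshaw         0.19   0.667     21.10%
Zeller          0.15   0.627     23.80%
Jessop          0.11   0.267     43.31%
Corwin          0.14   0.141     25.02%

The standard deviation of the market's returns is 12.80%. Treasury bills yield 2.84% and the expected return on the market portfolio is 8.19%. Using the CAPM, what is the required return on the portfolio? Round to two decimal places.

10.63%

β_Fenwick = 0.902 × 31.39% / 12.80% = 2.2120
β_Durant = 0.549 × 54.24% / 12.80% = 2.3264
β_Renshaw = 0.667 × 21.10% / 12.80% = 1.0995
β_Zeller = 0.627 × 23.80% / 12.80% = 1.1658
β_Jessop = 0.267 × 43.31% / 12.80% = 0.9034
β_Corwin = 0.141 × 25.02% / 12.80% = 0.2756
β_P = Σ w_i β_i = 0.17×2.2120 + 0.24×2.3264 + 0.19×1.0995 + 0.15×1.1658 + 0.11×0.9034 + 0.14×0.2756 = 1.4561
MRP = 8.19% − 2.84% = 5.35%
E(R_P) = R_f + β_P × MRP = 2.84% + 1.4561 × 5.35% = 10.63%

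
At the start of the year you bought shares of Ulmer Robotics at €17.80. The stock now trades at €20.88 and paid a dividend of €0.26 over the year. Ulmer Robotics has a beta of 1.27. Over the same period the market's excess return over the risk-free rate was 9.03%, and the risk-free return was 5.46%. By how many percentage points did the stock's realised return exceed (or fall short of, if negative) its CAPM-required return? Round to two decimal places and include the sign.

+1.84%

Realised HPR = (P1 + D1 − P0) / P0 = (20.88 + 0.26 − 17.80) / 17.80 = 3.34 / 17.80 = 18.7640%
CAPM required = R_f + β·MRP = 5.46% + 1.27 × 9.03% = 16.9281%
α = realised − required = 18.7640% − 16.9281% = +1.84%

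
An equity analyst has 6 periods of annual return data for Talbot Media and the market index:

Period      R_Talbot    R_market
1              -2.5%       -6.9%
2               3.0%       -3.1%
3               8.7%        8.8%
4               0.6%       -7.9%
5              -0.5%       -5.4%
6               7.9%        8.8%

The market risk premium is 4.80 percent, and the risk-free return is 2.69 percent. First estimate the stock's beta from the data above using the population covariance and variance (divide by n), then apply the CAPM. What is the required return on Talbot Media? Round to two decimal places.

Mean R_i = (-2.5 + 3.0 + 8.7 + 0.6 − 0.5 + 7.9) / 6 = 2.8667%
Mean R_m = (-6.9 − 3.1 + 8.8 − 7.9 − 5.4 + 8.8) / 6 = -0.9500%
Σ(R_i − R̄_i)(R_m − R̄_m) = 168.3300  ⇒  Cov = 168.3300 / 6 = 28.0550
Σ(R_m − R̄_m)² = 298.2550  ⇒  Var(R_m) = 298.2550 / 6 = 49.7092
β = Cov / Var(R_m) = 28.0550 / 49.7092 = 0.5644
E(R) = R_f + β × MRP = 2.69% + 0.5644 × 4.80% = 5.40%

5.40%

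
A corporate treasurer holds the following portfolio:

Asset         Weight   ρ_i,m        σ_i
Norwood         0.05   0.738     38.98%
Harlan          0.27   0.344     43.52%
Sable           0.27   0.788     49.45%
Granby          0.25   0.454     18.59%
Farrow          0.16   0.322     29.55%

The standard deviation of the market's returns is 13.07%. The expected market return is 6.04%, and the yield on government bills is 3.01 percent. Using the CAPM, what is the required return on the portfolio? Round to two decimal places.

β_Norwood = 0.738 × 38.98% / 13.07% = 2.2010
β_Harlan = 0.344 × 43.52% / 13.07% = 1.1454
β_Sable = 0.788 × 49.45% / 13.07% = 2.9814
β_Granby = 0.454 × 18.59% / 13.07% = 0.6457
β_Farrow = 0.322 × 29.55% / 13.07% = 0.7280
β_P = Σ w_i β_i = 0.05×2.2010 + 0.27×1.1454 + 0.27×2.9814 + 0.25×0.6457 + 0.16×0.7280 = 1.5022
MRP = 6.04% − 3.01% = 3.03%
E(R_P) = R_f + β_P × MRP = 3.01% + 1.5022 × 3.03% = 7.56%

7.56%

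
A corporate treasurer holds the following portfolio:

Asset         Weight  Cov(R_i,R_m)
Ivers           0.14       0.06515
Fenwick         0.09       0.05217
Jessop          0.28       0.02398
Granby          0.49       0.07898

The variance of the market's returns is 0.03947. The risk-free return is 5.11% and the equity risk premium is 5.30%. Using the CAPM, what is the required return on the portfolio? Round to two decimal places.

β_Ivers = 0.06515 / 0.03947 = 1.6506
β_Fenwick = 0.05217 / 0.03947 = 1.3218
β_Jessop = 0.02398 / 0.03947 = 0.6076
β_Granby = 0.07898 / 0.03947 = 2.0010
β_P = Σ w_i β_i = 0.14×1.6506 + 0.09×1.3218 + 0.28×0.6076 + 0.49×2.0010 = 1.5007
E(R_P) = R_f + β_P × MRP = 5.11% + 1.5007 × 5.30% = 13.06%

13.06%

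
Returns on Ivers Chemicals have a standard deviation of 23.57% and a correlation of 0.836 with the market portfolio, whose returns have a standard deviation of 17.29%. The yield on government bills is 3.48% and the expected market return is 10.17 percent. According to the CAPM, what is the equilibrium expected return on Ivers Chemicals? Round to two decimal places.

11.10%

β = ρ × σ_i / σ_m = 0.836 × 23.57% / 17.29% = 1.1396
MRP = 10.17% − 3.48% = 6.69%
E(R) = 3.48% + 1.1396 × 6.69% = 11.10%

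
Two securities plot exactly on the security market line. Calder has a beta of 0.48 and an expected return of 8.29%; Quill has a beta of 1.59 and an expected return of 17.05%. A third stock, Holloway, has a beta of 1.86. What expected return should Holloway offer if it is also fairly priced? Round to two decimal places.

MRP (SML slope) = (17.05% − 8.29%) / (1.59 − 0.48) = 8.76% / 1.11 = 7.8919%
R_f (intercept) = 8.29% − 0.48 × 7.8919% = 4.5019%
E(R_Holloway) = R_f + β × MRP = 4.5019% + 1.86 × 7.8919% = 19.18%

19.18%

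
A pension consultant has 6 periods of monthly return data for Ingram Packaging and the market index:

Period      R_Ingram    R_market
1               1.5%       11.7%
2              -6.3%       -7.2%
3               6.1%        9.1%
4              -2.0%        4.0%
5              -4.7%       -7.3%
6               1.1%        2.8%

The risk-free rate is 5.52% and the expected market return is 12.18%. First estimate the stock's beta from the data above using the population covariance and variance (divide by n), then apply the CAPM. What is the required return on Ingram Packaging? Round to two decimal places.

Mean R_i = (1.5 − 6.3 + 6.1 − 2.0 − 4.7 + 1.1) / 6 = -0.7167%
Mean R_m = (11.7 − 7.2 + 9.1 + 4.0 − 7.3 + 2.8) / 6 = 2.1833%
Σ(R_i − R̄_i)(R_m − R̄_m) = 157.1983  ⇒  Cov = 157.1983 / 6 = 26.1997
Σ(R_m − R̄_m)² = 320.0683  ⇒  Var(R_m) = 320.0683 / 6 = 53.3447
β = Cov / Var(R_m) = 26.1997 / 53.3447 = 0.4911
MRP = 12.18% − 5.52% = 6.66%
E(R) = R_f + β × MRP = 5.52% + 0.4911 × 6.66% = 8.79%

8.79%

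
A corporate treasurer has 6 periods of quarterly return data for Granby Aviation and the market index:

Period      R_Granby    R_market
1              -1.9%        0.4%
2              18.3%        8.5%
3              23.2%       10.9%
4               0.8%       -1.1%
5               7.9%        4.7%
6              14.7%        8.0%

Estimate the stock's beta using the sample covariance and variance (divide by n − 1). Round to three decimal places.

Mean R_i = (-1.9 + 18.3 + 23.2 + 0.8 + 7.9 + 14.7) / 6 = 10.5000%
Mean R_m = (0.4 + 8.5 + 10.9 − 1.1 + 4.7 + 8.0) / 6 = 5.2333%
Σ(R_i − R̄_i)(R_m − R̄_m) = 231.8200  ⇒  Cov = 231.8200 / 5 = 46.3640
Σ(R_m − R̄_m)² = 114.1933  ⇒  Var(R_m) = 114.1933 / 5 = 22.8387
β = Cov / Var(R_m) = 46.3640 / 22.8387 = 2.0301

2.030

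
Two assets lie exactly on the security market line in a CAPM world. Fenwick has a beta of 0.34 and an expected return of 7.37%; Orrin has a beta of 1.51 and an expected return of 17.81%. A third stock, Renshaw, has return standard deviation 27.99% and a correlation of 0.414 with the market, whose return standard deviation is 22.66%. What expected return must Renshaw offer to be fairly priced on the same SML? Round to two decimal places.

8.90%

MRP = (17.81% − 7.37%) / (1.51 − 0.34) = 8.9231%
R_f = 7.37% − 0.34 × 8.9231% = 4.3361%
β_Renshaw = ρ·σ_i/σ_m = 0.414 × 27.99 / 22.66 = 0.5114
E(R_Renshaw) = R_f + β × MRP = 4.3361% + 0.5114 × 8.9231% = 8.90%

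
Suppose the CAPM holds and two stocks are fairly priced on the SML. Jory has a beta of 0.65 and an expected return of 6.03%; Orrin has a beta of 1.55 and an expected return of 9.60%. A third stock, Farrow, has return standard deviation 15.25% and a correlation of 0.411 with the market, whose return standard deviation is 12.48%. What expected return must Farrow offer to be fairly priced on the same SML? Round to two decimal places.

5.44%

MRP = (9.60% − 6.03%) / (1.55 − 0.65) = 3.9667%
R_f = 6.03% − 0.65 × 3.9667% = 3.4516%
β_Farrow = ρ·σ_i/σ_m = 0.411 × 15.25 / 12.48 = 0.5022
E(R_Farrow) = R_f + β × MRP = 3.4516% + 0.5022 × 3.9667% = 5.44%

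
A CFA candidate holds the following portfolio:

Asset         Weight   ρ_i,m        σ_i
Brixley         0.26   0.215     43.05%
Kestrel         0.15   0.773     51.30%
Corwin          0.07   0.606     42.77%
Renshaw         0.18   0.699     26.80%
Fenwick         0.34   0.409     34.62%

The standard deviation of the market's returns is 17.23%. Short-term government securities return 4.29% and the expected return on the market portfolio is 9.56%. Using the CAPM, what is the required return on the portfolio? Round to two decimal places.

β_Brixley = 0.215 × 43.05% / 17.23% = 0.5372
β_Kestrel = 0.773 × 51.30% / 17.23% = 2.3015
β_Corwin = 0.606 × 42.77% / 17.23% = 1.5043
β_Renshaw = 0.699 × 26.80% / 17.23% = 1.0872
β_Fenwick = 0.409 × 34.62% / 17.23% = 0.8218
β_P = Σ w_i β_i = 0.26×0.5372 + 0.15×2.3015 + 0.07×1.5043 + 0.18×1.0872 + 0.34×0.8218 = 1.0653
MRP = 9.56% − 4.29% = 5.27%
E(R_P) = R_f + β_P × MRP = 4.29% + 1.0653 × 5.27% = 9.90%

9.90%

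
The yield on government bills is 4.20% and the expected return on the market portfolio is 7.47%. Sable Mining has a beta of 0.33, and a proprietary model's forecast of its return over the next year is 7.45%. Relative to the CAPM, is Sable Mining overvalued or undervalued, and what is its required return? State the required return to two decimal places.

MRP = 7.47% − 4.20% = 3.27%
Required return = R_f + β·MRP = 4.20% + 0.33 × 3.27% = 5.28%
Forecast 7.45% > required 5.28% → the stock plots above the SML → undervalued.

Undervalued; required return 5.28%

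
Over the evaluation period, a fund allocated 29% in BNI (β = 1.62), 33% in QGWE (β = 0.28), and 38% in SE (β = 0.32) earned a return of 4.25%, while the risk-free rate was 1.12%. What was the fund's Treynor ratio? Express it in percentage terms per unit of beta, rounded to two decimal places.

β_P = 0.29×1.62 + 0.33×0.28 + 0.38×0.32 = 0.6838
Treynor = (R_P − R_f) / β_P = (4.25% − 1.12%) / 0.6838 = 3.13% / 0.6838 = 4.58%

4.58%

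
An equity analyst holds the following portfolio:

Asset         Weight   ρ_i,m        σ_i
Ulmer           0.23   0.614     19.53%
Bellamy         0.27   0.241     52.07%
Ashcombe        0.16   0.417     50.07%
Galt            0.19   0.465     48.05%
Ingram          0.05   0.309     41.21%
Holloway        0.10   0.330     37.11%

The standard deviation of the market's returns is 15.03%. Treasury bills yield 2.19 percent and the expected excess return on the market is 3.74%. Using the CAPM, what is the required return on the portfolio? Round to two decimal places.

6.07%

β_Ulmer = 0.614 × 19.53% / 15.03% = 0.7978
β_Bellamy = 0.241 × 52.07% / 15.03% = 0.8349
β_Ashcombe = 0.417 × 50.07% / 15.03% = 1.3892
β_Galt = 0.465 × 48.05% / 15.03% = 1.4866
β_Ingram = 0.309 × 41.21% / 15.03% = 0.8472
β_Holloway = 0.330 × 37.11% / 15.03% = 0.8148
β_P = Σ w_i β_i = 0.23×0.7978 + 0.27×0.8349 + 0.16×1.3892 + 0.19×1.4866 + 0.05×0.8472 + 0.10×0.8148 = 1.0375
E(R_P) = R_f + β_P × MRP = 2.19% + 1.0375 × 3.74% = 6.07%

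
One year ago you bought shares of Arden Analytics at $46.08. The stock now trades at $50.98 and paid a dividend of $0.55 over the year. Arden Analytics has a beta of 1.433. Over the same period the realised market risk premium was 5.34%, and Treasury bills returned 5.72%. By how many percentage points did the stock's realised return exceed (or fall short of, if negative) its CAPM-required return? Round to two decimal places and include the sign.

Realised HPR = (P1 + D1 − P0) / P0 = (50.98 + 0.55 − 46.08) / 46.08 = 5.45 / 46.08 = 11.8273%
CAPM required = R_f + β·MRP = 5.72% + 1.433 × 5.34% = 13.37222%
α = realised − required = 11.8273% − 13.37222% = -1.54%

-1.54%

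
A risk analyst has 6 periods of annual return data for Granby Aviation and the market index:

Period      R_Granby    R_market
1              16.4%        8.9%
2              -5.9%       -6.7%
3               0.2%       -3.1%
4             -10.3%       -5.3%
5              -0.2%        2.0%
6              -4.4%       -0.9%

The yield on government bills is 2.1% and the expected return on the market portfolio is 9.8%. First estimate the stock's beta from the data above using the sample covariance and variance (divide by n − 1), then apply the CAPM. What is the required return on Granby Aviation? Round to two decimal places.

13.46%

Mean R_i = (16.4 − 5.9 + 0.2 − 10.3 − 0.2 − 4.4) / 6 = -0.7000%
Mean R_m = (8.9 − 6.7 − 3.1 − 5.3 + 2.0 − 0.9) / 6 = -0.8500%
Σ(R_i − R̄_i)(R_m − R̄_m) = 239.4500  ⇒  Cov = 239.4500 / 5 = 47.8900
Σ(R_m − R̄_m)² = 162.2750  ⇒  Var(R_m) = 162.2750 / 5 = 32.4550
β = Cov / Var(R_m) = 47.8900 / 32.4550 = 1.4756
MRP = 9.8% − 2.1% = 7.70%
E(R) = R_f + β × MRP = 2.1% + 1.4756 × 7.7% = 13.46%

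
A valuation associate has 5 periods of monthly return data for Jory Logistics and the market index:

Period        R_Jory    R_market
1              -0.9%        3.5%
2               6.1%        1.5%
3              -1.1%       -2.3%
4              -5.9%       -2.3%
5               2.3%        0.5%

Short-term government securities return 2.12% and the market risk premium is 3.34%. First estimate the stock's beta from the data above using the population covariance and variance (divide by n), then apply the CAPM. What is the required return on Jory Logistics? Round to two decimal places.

Mean R_i = (-0.9 + 6.1 − 1.1 − 5.9 + 2.3) / 5 = 0.1000%
Mean R_m = (3.5 + 1.5 − 2.3 − 2.3 + 0.5) / 5 = 0.1800%
Σ(R_i − R̄_i)(R_m − R̄_m) = 23.1600  ⇒  Cov = 23.1600 / 5 = 4.6320
Σ(R_m − R̄_m)² = 25.1680  ⇒  Var(R_m) = 25.1680 / 5 = 5.0336
β = Cov / Var(R_m) = 4.6320 / 5.0336 = 0.9202
E(R) = R_f + β × MRP = 2.12% + 0.9202 × 3.34% = 5.19%

5.19%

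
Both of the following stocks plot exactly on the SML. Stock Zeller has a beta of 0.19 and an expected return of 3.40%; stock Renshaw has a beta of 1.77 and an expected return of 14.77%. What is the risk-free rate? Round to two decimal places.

2.03%

Both satisfy E(R) = R_f + β·MRP, so the slope of the SML is
MRP = (14.77% − 3.40%) / (1.77 − 0.19) = 11.37% / 1.58 = 7.1962%
R_f = E(R_Zeller) − β_Zeller·MRP = 3.40% − 0.19 × 7.1962% = 2.0327%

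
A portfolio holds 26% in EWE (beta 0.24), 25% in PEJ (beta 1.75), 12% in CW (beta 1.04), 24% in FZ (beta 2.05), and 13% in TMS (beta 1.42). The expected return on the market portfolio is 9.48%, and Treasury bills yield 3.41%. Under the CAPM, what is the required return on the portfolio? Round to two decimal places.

11.31%

β_P = Σ w_i β_i = 0.26×0.24 + 0.25×1.75 + 0.12×1.04 + 0.24×2.05 + 0.13×1.42 = 1.3013
MRP = 9.48% − 3.41% = 6.07%
E(R_P) = R_f + β_P × MRP = 3.41% + 1.3013 × 6.07% = 11.31%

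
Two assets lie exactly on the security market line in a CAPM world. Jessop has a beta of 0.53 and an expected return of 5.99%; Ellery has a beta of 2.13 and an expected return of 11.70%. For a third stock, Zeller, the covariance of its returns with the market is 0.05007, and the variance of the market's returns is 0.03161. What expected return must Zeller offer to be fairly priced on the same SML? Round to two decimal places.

9.75%

MRP = (11.70% − 5.99%) / (2.13 − 0.53) = 3.5688%
R_f = 5.99% − 0.53 × 3.5688% = 4.0985%
β_Zeller = Cov / Var(R_m) = 0.05007 / 0.03161 = 1.5840
E(R_Zeller) = R_f + β × MRP = 4.0985% + 1.5840 × 3.5688% = 9.75%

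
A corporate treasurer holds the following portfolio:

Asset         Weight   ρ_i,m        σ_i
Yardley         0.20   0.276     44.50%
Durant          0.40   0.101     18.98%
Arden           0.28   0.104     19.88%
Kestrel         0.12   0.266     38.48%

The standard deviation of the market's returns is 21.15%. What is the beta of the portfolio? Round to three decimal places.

β_Yardley = 0.276 × 44.50% / 21.15% = 0.5807
β_Durant = 0.101 × 18.98% / 21.15% = 0.0906
β_Arden = 0.104 × 19.88% / 21.15% = 0.0978
β_Kestrel = 0.266 × 38.48% / 21.15% = 0.4840
β_P = Σ w_i β_i = 0.20×0.5807 + 0.40×0.0906 + 0.28×0.0978 + 0.12×0.4840 = 0.2378

0.238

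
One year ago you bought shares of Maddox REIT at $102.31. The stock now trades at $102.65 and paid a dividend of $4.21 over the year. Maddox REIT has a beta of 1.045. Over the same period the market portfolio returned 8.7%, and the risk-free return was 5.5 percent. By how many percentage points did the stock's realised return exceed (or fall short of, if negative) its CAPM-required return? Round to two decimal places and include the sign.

-4.40%

Realised HPR = (P1 + D1 − P0) / P0 = (102.65 + 4.21 − 102.31) / 102.31 = 4.55 / 102.31 = 4.4473%
MRP = 8.7% − 5.5% = 3.20%
CAPM required = R_f + β·MRP = 5.5% + 1.045 × 3.2% = 8.8440%
α = realised − required = 4.4473% − 8.8440% = -4.40%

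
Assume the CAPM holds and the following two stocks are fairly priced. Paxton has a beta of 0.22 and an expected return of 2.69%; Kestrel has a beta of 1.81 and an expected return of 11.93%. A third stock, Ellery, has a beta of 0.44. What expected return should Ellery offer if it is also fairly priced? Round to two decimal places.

3.97%

MRP (SML slope) = (11.93% − 2.69%) / (1.81 − 0.22) = 9.24% / 1.59 = 5.8113%
R_f (intercept) = 2.69% − 0.22 × 5.8113% = 1.4115%
E(R_Ellery) = R_f + β × MRP = 1.4115% + 0.44 × 5.8113% = 3.97%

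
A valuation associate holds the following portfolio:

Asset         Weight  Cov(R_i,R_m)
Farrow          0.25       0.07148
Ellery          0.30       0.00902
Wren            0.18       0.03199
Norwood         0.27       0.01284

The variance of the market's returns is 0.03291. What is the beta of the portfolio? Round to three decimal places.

0.906

β_Farrow = 0.07148 / 0.03291 = 2.1720
β_Ellery = 0.00902 / 0.03291 = 0.2741
β_Wren = 0.03199 / 0.03291 = 0.9720
β_Norwood = 0.01284 / 0.03291 = 0.3902
β_P = Σ w_i β_i = 0.25×2.1720 + 0.30×0.2741 + 0.18×0.9720 + 0.27×0.3902 = 0.9055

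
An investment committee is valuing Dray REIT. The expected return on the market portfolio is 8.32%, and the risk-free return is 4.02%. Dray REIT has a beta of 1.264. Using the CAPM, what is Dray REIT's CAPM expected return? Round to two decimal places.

9.46%

Market risk premium = E(R_m) − R_f = 8.32% − 4.02% = 4.30%
E(R) = R_f + β × MRP = 4.02% + 1.264 × 4.30% = 9.46%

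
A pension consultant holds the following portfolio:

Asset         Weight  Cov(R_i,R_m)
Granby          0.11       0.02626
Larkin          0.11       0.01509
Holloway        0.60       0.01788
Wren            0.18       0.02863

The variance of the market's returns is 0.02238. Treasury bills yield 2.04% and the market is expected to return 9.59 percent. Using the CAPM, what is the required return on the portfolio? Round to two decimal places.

8.93%

β_Granby = 0.02626 / 0.02238 = 1.1734
β_Larkin = 0.01509 / 0.02238 = 0.6743
β_Holloway = 0.01788 / 0.02238 = 0.7989
β_Wren = 0.02863 / 0.02238 = 1.2793
β_P = Σ w_i β_i = 0.11×1.1734 + 0.11×0.6743 + 0.60×0.7989 + 0.18×1.2793 = 0.9129
MRP = 9.59% − 2.04% = 7.55%
E(R_P) = R_f + β_P × MRP = 2.04% + 0.9129 × 7.55% = 8.93%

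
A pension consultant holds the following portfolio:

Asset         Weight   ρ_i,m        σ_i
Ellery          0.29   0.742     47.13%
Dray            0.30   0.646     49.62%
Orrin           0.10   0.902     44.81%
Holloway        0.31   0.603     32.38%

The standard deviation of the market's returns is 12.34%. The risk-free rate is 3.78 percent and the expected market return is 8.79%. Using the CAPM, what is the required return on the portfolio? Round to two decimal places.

β_Ellery = 0.742 × 47.13% / 12.34% = 2.8339
β_Dray = 0.646 × 49.62% / 12.34% = 2.5976
β_Orrin = 0.902 × 44.81% / 12.34% = 3.2754
β_Holloway = 0.603 × 32.38% / 12.34% = 1.5823
β_P = Σ w_i β_i = 0.29×2.8339 + 0.30×2.5976 + 0.10×3.2754 + 0.31×1.5823 = 2.4192
MRP = 8.79% − 3.78% = 5.01%
E(R_P) = R_f + β_P × MRP = 3.78% + 2.4192 × 5.01% = 15.90%

15.90%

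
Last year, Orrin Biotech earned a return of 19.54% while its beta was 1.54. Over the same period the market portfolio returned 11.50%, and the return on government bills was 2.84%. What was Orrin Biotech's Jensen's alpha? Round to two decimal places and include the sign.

+3.36%

Market excess return = 11.50% − 2.84% = 8.66%
CAPM benchmark = R_f + β(R_m − R_f) = 2.84% + 1.54 × 8.66% = 16.1764%
α = actual − benchmark = 19.54% − 16.1764% = +3.36%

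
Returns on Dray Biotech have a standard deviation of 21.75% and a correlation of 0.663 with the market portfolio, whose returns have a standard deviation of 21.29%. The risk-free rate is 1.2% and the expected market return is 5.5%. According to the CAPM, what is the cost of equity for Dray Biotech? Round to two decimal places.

4.11%

β = ρ × σ_i / σ_m = 0.663 × 21.75% / 21.29% = 0.6773
MRP = 5.5% − 1.2% = 4.30%
E(R) = 1.2% + 0.6773 × 4.3% = 4.11%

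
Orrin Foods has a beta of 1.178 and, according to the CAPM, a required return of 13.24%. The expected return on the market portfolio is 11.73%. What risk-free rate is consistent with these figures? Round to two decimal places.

3.25%

E(R) = R_f + β(E(R_m) − R_f) = R_f(1 − β) + β·E(R_m)
13.24% = R_f × (1 − 1.178) + 1.178 × 11.73%
13.24% = R_f × -0.178 + 13.81794%
R_f = (13.24% − 13.81794%) / -0.178 = 3.25%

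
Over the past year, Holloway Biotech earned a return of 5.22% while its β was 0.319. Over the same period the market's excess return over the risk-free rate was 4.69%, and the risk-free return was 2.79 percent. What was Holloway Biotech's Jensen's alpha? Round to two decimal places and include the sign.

CAPM benchmark = R_f + β(R_m − R_f) = 2.79% + 0.319 × 4.69% = 4.28611%
α = actual − benchmark = 5.22% − 4.28611% = +0.93%

+0.93%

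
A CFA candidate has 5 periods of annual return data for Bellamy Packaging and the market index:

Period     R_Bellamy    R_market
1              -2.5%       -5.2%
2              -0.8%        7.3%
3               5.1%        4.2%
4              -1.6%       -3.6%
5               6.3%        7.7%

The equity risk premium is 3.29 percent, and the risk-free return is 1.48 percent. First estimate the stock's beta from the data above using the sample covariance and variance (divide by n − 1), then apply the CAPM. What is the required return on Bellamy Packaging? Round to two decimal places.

Mean R_i = (-2.5 − 0.8 + 5.1 − 1.6 + 6.3) / 5 = 1.3000%
Mean R_m = (-5.2 + 7.3 + 4.2 − 3.6 + 7.7) / 5 = 2.0800%
Σ(R_i − R̄_i)(R_m − R̄_m) = 69.3300  ⇒  Cov = 69.3300 / 4 = 17.3325
Σ(R_m − R̄_m)² = 148.5880  ⇒  Var(R_m) = 148.5880 / 4 = 37.1470
β = Cov / Var(R_m) = 17.3325 / 37.1470 = 0.4666
E(R) = R_f + β × MRP = 1.48% + 0.4666 × 3.29% = 3.02%

3.02%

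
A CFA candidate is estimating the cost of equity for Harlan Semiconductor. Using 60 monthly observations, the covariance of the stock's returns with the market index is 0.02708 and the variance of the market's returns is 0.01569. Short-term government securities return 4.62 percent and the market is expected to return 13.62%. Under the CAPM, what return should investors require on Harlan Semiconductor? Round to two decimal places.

20.15%

β = Cov(R_i, R_m) / Var(R_m) = 0.02708 / 0.01569 = 1.7259
MRP = 13.62% − 4.62% = 9.00%
E(R) = R_f + β × MRP = 4.62% + 1.7259 × 9.00% = 20.15%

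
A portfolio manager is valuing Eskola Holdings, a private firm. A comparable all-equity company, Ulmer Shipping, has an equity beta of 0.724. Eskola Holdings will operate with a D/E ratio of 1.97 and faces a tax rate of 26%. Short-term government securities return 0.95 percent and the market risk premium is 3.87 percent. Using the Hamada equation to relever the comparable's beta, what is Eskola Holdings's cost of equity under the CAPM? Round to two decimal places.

β_L = β_U × [1 + (1 − t)(D/E)] = 0.724 × [1 + (1 − 0.26) × 1.97]
    = 0.724 × [1 + 0.74 × 1.97] = 0.724 × 2.4578 = 1.7794
E(R) = R_f + β_L × MRP = 0.95% + 1.7794 × 3.87% = 7.84%

7.84%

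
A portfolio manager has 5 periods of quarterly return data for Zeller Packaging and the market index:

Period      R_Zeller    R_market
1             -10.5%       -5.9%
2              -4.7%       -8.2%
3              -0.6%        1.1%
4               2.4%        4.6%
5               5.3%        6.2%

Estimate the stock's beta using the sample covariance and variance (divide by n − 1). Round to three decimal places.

0.866

Mean R_i = (-10.5 − 4.7 − 0.6 + 2.4 + 5.3) / 5 = -1.6200%
Mean R_m = (-5.9 − 8.2 + 1.1 + 4.6 + 6.2) / 5 = -0.4400%
Σ(R_i − R̄_i)(R_m − R̄_m) = 140.1660  ⇒  Cov = 140.1660 / 4 = 35.0415
Σ(R_m − R̄_m)² = 161.8920  ⇒  Var(R_m) = 161.8920 / 4 = 40.4730
β = Cov / Var(R_m) = 35.0415 / 40.4730 = 0.8658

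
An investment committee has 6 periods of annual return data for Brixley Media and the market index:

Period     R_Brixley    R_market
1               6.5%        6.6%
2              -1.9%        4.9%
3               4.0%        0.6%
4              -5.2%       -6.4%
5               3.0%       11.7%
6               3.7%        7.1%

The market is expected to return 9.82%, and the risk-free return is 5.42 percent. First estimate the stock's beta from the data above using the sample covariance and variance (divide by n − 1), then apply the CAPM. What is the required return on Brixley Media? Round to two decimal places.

Mean R_i = (6.5 − 1.9 + 4.0 − 5.2 + 3.0 + 3.7) / 6 = 1.6833%
Mean R_m = (6.6 + 4.9 + 0.6 − 6.4 + 11.7 + 7.1) / 6 = 4.0833%
Σ(R_i − R̄_i)(R_m − R̄_m) = 89.3983  ⇒  Cov = 89.3983 / 5 = 17.8797
Σ(R_m − R̄_m)² = 196.1483  ⇒  Var(R_m) = 196.1483 / 5 = 39.2297
β = Cov / Var(R_m) = 17.8797 / 39.2297 = 0.4558
MRP = 9.82% − 5.42% = 4.40%
E(R) = R_f + β × MRP = 5.42% + 0.4558 × 4.40% = 7.43%

7.43%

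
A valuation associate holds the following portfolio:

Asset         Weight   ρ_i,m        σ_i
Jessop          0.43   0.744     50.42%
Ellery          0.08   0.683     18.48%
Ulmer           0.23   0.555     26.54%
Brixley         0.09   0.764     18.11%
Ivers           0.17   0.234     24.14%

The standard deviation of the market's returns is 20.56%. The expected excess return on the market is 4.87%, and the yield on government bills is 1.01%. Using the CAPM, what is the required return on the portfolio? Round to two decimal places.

6.39%

β_Jessop = 0.744 × 50.42% / 20.56% = 1.8245
β_Ellery = 0.683 × 18.48% / 20.56% = 0.6139
β_Ulmer = 0.555 × 26.54% / 20.56% = 0.7164
β_Brixley = 0.764 × 18.11% / 20.56% = 0.6730
β_Ivers = 0.234 × 24.14% / 20.56% = 0.2747
β_P = Σ w_i β_i = 0.43×1.8245 + 0.08×0.6139 + 0.23×0.7164 + 0.09×0.6730 + 0.17×0.2747 = 1.1057
E(R_P) = R_f + β_P × MRP = 1.01% + 1.1057 × 4.87% = 6.39%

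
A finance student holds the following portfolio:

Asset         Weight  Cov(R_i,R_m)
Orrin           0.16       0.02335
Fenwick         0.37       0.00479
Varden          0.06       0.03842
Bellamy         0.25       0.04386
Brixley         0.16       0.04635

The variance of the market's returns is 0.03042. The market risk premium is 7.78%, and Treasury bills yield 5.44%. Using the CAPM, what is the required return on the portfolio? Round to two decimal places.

12.14%

β_Orrin = 0.02335 / 0.03042 = 0.7676
β_Fenwick = 0.00479 / 0.03042 = 0.1575
β_Varden = 0.03842 / 0.03042 = 1.2630
β_Bellamy = 0.04386 / 0.03042 = 1.4418
β_Brixley = 0.04635 / 0.03042 = 1.5237
β_P = Σ w_i β_i = 0.16×0.7676 + 0.37×0.1575 + 0.06×1.2630 + 0.25×1.4418 + 0.16×1.5237 = 0.8611
E(R_P) = R_f + β_P × MRP = 5.44% + 0.8611 × 7.78% = 12.14%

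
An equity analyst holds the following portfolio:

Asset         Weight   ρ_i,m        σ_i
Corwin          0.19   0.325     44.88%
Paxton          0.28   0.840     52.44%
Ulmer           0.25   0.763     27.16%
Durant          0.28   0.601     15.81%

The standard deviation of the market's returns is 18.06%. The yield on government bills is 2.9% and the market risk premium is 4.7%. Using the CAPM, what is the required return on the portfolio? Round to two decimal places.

8.87%

β_Corwin = 0.325 × 44.88% / 18.06% = 0.8076
β_Paxton = 0.840 × 52.44% / 18.06% = 2.4391
β_Ulmer = 0.763 × 27.16% / 18.06% = 1.1475
β_Durant = 0.601 × 15.81% / 18.06% = 0.5261
β_P = Σ w_i β_i = 0.19×0.8076 + 0.28×2.4391 + 0.25×1.1475 + 0.28×0.5261 = 1.2706
E(R_P) = R_f + β_P × MRP = 2.9% + 1.2706 × 4.7% = 8.87%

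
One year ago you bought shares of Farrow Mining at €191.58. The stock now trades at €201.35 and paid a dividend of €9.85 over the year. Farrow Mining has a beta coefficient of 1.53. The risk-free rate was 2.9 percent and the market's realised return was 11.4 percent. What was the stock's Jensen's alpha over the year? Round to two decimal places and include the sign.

-5.66%

Realised HPR = (P1 + D1 − P0) / P0 = (201.35 + 9.85 − 191.58) / 191.58 = 19.62 / 191.58 = 10.2412%
MRP = 11.4% − 2.9% = 8.50%
CAPM required = R_f + β·MRP = 2.9% + 1.53 × 8.5% = 15.9050%
α = realised − required = 10.2412% − 15.9050% = -5.66%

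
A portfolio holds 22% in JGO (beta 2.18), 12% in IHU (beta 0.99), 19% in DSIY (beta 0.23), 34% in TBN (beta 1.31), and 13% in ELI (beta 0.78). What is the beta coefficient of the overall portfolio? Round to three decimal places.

β_P = Σ w_i β_i = 0.22×2.18 + 0.12×0.99 + 0.19×0.23 + 0.34×1.31 + 0.13×0.78 = 1.1889

1.189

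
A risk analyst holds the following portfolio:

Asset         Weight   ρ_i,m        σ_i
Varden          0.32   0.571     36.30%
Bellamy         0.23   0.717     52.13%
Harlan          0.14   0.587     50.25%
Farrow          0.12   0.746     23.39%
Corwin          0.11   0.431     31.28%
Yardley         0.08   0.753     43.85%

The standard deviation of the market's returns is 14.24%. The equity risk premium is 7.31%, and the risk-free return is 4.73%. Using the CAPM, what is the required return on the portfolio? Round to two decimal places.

17.86%

β_Varden = 0.571 × 36.30% / 14.24% = 1.4556
β_Bellamy = 0.717 × 52.13% / 14.24% = 2.6248
β_Harlan = 0.587 × 50.25% / 14.24% = 2.0714
β_Farrow = 0.746 × 23.39% / 14.24% = 1.2253
β_Corwin = 0.431 × 31.28% / 14.24% = 0.9467
β_Yardley = 0.753 × 43.85% / 14.24% = 2.3188
β_P = Σ w_i β_i = 0.32×1.4556 + 0.23×2.6248 + 0.14×2.0714 + 0.12×1.2253 + 0.11×0.9467 + 0.08×2.3188 = 1.7962
E(R_P) = R_f + β_P × MRP = 4.73% + 1.7962 × 7.31% = 17.86%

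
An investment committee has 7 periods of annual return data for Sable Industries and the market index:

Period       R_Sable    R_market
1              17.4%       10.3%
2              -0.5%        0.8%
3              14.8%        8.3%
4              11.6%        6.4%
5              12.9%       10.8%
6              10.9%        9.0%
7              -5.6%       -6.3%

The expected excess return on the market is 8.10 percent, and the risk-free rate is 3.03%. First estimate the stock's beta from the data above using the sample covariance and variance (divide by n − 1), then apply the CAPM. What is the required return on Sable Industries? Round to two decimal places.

Mean R_i = (17.4 − 0.5 + 14.8 + 11.6 + 12.9 + 10.9 − 5.6) / 7 = 8.7857%
Mean R_m = (10.3 + 0.8 + 8.3 + 6.4 + 10.8 + 9.0 − 6.3) / 7 = 5.6143%
Σ(R_i − R̄_i)(R_m − R̄_m) = 303.3214  ⇒  Cov = 303.3214 / 6 = 50.5536
Σ(R_m − R̄_m)² = 233.2686  ⇒  Var(R_m) = 233.2686 / 6 = 38.8781
β = Cov / Var(R_m) = 50.5536 / 38.8781 = 1.3003
E(R) = R_f + β × MRP = 3.03% + 1.3003 × 8.10% = 13.56%

13.56%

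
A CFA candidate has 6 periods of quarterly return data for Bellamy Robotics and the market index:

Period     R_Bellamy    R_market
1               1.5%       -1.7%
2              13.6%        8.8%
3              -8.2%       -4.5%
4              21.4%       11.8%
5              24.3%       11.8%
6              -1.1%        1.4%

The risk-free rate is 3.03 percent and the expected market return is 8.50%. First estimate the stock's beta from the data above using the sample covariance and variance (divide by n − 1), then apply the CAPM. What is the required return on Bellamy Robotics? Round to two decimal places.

12.82%

Mean R_i = (1.5 + 13.6 − 8.2 + 21.4 + 24.3 − 1.1) / 6 = 8.5833%
Mean R_m = (-1.7 + 8.8 − 4.5 + 11.8 + 11.8 + 1.4) / 6 = 4.6000%
Σ(R_i − R̄_i)(R_m − R̄_m) = 454.8500  ⇒  Cov = 454.8500 / 5 = 90.9700
Σ(R_m − R̄_m)² = 254.0600  ⇒  Var(R_m) = 254.0600 / 5 = 50.8120
β = Cov / Var(R_m) = 90.9700 / 50.8120 = 1.7903
MRP = 8.50% − 3.03% = 5.47%
E(R) = R_f + β × MRP = 3.03% + 1.7903 × 5.47% = 12.82%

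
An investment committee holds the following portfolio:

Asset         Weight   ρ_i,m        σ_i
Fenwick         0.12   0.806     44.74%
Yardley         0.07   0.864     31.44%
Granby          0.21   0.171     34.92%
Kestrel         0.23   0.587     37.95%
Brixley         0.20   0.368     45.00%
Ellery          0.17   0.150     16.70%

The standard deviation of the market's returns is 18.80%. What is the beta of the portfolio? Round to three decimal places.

0.869

β_Fenwick = 0.806 × 44.74% / 18.80% = 1.9181
β_Yardley = 0.864 × 31.44% / 18.80% = 1.4449
β_Granby = 0.171 × 34.92% / 18.80% = 0.3176
β_Kestrel = 0.587 × 37.95% / 18.80% = 1.1849
β_Brixley = 0.368 × 45.00% / 18.80% = 0.8809
β_Ellery = 0.150 × 16.70% / 18.80% = 0.1332
β_P = Σ w_i β_i = 0.12×1.9181 + 0.07×1.4449 + 0.21×0.3176 + 0.23×1.1849 + 0.20×0.8809 + 0.17×0.1332 = 0.8694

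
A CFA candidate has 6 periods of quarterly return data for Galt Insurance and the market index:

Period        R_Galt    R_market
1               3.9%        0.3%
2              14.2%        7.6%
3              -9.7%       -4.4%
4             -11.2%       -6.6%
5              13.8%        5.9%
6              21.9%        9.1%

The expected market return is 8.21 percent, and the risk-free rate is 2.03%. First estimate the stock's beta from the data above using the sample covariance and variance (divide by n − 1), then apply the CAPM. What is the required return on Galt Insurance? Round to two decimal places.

Mean R_i = (3.9 + 14.2 − 9.7 − 11.2 + 13.8 + 21.9) / 6 = 5.4833%
Mean R_m = (0.3 + 7.6 − 4.4 − 6.6 + 5.9 + 9.1) / 6 = 1.9833%
Σ(R_i − R̄_i)(R_m − R̄_m) = 441.1483  ⇒  Cov = 441.1483 / 5 = 88.2297
Σ(R_m − R̄_m)² = 214.7883  ⇒  Var(R_m) = 214.7883 / 5 = 42.9577
β = Cov / Var(R_m) = 88.2297 / 42.9577 = 2.0539
MRP = 8.21% − 2.03% = 6.18%
E(R) = R_f + β × MRP = 2.03% + 2.0539 × 6.18% = 14.72%

14.72%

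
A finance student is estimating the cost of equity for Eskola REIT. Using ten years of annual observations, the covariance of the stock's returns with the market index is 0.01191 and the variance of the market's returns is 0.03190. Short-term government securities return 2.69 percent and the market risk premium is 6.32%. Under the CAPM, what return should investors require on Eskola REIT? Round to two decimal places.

5.05%

β = Cov(R_i, R_m) / Var(R_m) = 0.01191 / 0.03190 = 0.3734
E(R) = R_f + β × MRP = 2.69% + 0.3734 × 6.32% = 5.05%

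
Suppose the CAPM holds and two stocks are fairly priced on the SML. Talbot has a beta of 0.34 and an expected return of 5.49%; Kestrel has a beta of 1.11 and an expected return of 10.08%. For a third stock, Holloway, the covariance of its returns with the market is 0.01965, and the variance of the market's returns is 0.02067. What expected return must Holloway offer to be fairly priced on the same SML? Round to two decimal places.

MRP = (10.08% − 5.49%) / (1.11 − 0.34) = 5.9610%
R_f = 5.49% − 0.34 × 5.9610% = 3.4633%
β_Holloway = Cov / Var(R_m) = 0.01965 / 0.02067 = 0.9507
E(R_Holloway) = R_f + β × MRP = 3.4633% + 0.9507 × 5.9610% = 9.13%

9.13%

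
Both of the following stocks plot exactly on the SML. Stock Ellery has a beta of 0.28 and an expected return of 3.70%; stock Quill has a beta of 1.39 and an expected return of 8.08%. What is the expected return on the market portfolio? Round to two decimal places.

6.54%

Both satisfy E(R) = R_f + β·MRP, so the slope of the SML is
MRP = (8.08% − 3.70%) / (1.39 − 0.28) = 4.38% / 1.11 = 3.9459%
R_f = E(R_Ellery) − β_Ellery·MRP = 3.70% − 0.28 × 3.9459% = 2.5951%
E(R_m) = R_f + MRP = 2.5951% + 3.9459% = 6.54%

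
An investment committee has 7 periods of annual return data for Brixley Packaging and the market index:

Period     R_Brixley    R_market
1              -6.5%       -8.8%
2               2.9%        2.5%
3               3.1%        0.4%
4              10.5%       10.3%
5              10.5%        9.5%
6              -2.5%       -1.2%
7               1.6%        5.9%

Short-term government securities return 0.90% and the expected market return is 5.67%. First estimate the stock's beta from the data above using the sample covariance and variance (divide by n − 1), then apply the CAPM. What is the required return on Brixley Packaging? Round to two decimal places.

5.08%

Mean R_i = (-6.5 + 2.9 + 3.1 + 10.5 + 10.5 − 2.5 + 1.6) / 7 = 2.8000%
Mean R_m = (-8.8 + 2.5 + 0.4 + 10.3 + 9.5 − 1.2 + 5.9) / 7 = 2.6571%
Σ(R_i − R̄_i)(R_m − R̄_m) = 233.9500  ⇒  Cov = 233.9500 / 6 = 38.9917
Σ(R_m − R̄_m)² = 267.0171  ⇒  Var(R_m) = 267.0171 / 6 = 44.5029
β = Cov / Var(R_m) = 38.9917 / 44.5029 = 0.8762
MRP = 5.67% − 0.90% = 4.77%
E(R) = R_f + β × MRP = 0.90% + 0.8762 × 4.77% = 5.08%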